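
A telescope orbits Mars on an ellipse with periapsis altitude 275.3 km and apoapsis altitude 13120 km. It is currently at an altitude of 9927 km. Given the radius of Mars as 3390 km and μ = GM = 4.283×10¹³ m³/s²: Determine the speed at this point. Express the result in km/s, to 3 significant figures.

r_p = 3390 + 275.3 = 3665.3 km = 3.6653×10⁶ m.
r_a = 3390 + 13120 = 16510 km = 1.6510×10⁷ m.
r = 3390 + 9927 = 13317 km = 1.332×10⁷ m.
Semi-major axis a = (r_p + r_a)/2 = 10088 km = 1.009×10⁷ m.
Vis-viva: v² = μ(2/r − 1/a) = 4.283×10¹³ × (1.502×10⁻⁷ − 9.913×10⁻⁸) = 2.187×10⁶ m²/s².
v = 1479 m/s = 1.479 km/s.

v ≈ 1.48 km/s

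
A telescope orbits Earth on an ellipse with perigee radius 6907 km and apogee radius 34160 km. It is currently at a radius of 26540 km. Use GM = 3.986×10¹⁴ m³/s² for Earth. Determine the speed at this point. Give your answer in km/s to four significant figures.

v ≈ 3.260 km/s

Semi-major axis a = (r_p + r_a)/2 = 20534 km = 2.053×10⁷ m.
Vis-viva: v² = μ(2/r − 1/a) = 3.986×10¹⁴ × (7.536×10⁻⁸ − 4.870×10⁻⁸) = 1.063×10⁷ m²/s².
v = 3260 m/s = 3.260 km/s.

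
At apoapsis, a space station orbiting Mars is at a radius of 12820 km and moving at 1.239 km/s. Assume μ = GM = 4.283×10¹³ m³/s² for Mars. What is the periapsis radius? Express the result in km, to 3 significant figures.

periapsis radius ≈ 3820 km

r_a = 1.282×10⁷ m.
Specific energy ε = v²/2 − μ/r = -2.573×10⁶ J/kg, so a = −μ/(2ε) = 8.322×10⁶ m.
The apsides satisfy r_p + r_a = 2a, so the periapsis radius is 2a − r_a = 3.824×10⁶ m = 3823.9 km.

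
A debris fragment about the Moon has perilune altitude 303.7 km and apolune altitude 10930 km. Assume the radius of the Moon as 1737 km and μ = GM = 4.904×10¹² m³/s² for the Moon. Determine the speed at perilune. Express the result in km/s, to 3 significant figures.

v ≈ 2.03 km/s

r_p = 1737 + 303.7 = 2040.7 km = 2.0407×10⁶ m.
r_a = 1737 + 10930 = 12667 km = 1.2667×10⁷ m.
Semi-major axis a = (r_p + r_a)/2 = 7353.9 km = 7.354×10⁶ m.
Vis-viva: v² = μ(2/r − 1/a) = 4.904×10¹² × (9.801×10⁻⁷ − 1.360×10⁻⁷) = 4.139×10⁶ m²/s².
v = 2035 m/s = 2.035 km/s.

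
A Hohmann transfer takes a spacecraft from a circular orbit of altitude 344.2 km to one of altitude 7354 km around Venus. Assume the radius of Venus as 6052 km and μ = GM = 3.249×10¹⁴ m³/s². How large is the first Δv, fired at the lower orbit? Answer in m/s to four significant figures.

r₁ = 6052 + 344.2 = 6396.2 km = 6.3962×10⁶ m.
r₂ = 6052 + 7354 = 13406 km = 1.3406×10⁷ m.
Transfer ellipse a_t = (r₁ + r₂)/2 = 9.901×10⁶ m.
At r₁: circular v_c1 = √(μ/r₁) = 7127 m/s; transfer-periapsis v_p = √[μ(2/r₁ − 1/a_t)] = 8293 m/s.
Δv₁ = v_p − v_c1 = 1166 m/s.

Δv ≈ 1166 m/s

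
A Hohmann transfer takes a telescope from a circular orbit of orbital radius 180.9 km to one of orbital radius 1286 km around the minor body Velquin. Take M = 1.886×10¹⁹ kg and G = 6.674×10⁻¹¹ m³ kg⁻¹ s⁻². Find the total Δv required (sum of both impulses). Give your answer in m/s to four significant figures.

μ = GM = 6.674×10⁻¹¹ × 1.886×10¹⁹ = 1.259×10⁹ m³/s².
r₁ = 180.9 km = 1.809×10⁵ m.
r₂ = 1286 km = 1.286×10⁶ m.
Transfer ellipse a_t = (r₁ + r₂)/2 = 7.334×10⁵ m.
At r₁: circular v_c1 = √(μ/r₁) = 83.42 m/s; transfer-periapsis v_p = √[μ(2/r₁ − 1/a_t)] = 110.5 m/s.
Δv₁ = v_p − v_c1 = 27.04 m/s.
At r₂: circular v_c2 = √(μ/r₂) = 31.29 m/s; transfer-apoapsis v_a = √[μ(2/r₂ − 1/a_t)] = 15.54 m/s.
Δv₂ = v_c2 − v_a = 15.75 m/s.
Total Δv = Δv₁ + Δv₂ = 42.79 m/s.

Δv_total ≈ 42.79 m/s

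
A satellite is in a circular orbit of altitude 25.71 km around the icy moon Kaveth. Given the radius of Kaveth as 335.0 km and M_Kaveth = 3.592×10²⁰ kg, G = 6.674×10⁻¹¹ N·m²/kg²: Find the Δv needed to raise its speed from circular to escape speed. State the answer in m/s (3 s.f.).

μ = GM = 6.674×10⁻¹¹ × 3.592×10²⁰ = 2.397×10¹⁰ m³/s².
r = 335.0 + 25.71 = 360.71 km = 3.6071×10⁵ m.
Circular speed v_c = √(μ/r) = 257.8 m/s.
Escape speed v_esc = √(2μ/r) = √2 × v_c = 364.6 m/s.
Δv = v_esc − v_c = 106.8 m/s.

Δv ≈ 107 m/s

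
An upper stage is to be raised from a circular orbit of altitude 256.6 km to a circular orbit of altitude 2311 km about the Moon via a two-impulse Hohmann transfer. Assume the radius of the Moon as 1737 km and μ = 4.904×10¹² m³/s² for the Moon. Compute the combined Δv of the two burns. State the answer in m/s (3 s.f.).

r₁ = 1737 + 256.6 = 1993.6 km = 1.9936×10⁶ m.
r₂ = 1737 + 2311 = 4048.0 km = 4.0480×10⁶ m.
Transfer ellipse a_t = (r₁ + r₂)/2 = 3.021×10⁶ m.
At r₁: circular v_c1 = √(μ/r₁) = 1568 m/s; transfer-perilune v_p = √[μ(2/r₁ − 1/a_t)] = 1816 m/s.
Δv₁ = v_p − v_c1 = 247.2 m/s.
At r₂: circular v_c2 = √(μ/r₂) = 1101 m/s; transfer-apolune v_a = √[μ(2/r₂ − 1/a_t)] = 894.2 m/s.
Δv₂ = v_c2 − v_a = 206.5 m/s.
Total Δv = Δv₁ + Δv₂ = 453.7 m/s.

Δv_total ≈ 454 m/s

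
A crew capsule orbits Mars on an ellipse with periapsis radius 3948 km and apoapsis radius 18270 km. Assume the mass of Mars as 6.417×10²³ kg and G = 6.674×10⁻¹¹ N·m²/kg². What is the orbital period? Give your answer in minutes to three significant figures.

μ = GM = 6.674×10⁻¹¹ × 6.417×10²³ = 4.283×10¹³ m³/s².
Semi-major axis a = (r_p + r_a)/2 = (3948.0 + 18270)/2 = 11109 km = 1.111×10⁷ m.
By Kepler's third law T = 2π√(a³/μ) = 2π × 5.658×10³ = 3.555×10⁴ s.
= 592.5 minutes.

T ≈ 592 minutes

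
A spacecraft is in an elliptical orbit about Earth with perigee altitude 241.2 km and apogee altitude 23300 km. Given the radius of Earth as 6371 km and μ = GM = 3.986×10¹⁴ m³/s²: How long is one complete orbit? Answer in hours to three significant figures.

r_p = 6371 + 241.2 = 6612.2 km = 6.6122×10⁶ m.
r_a = 6371 + 23300 = 29671 km = 2.9671×10⁷ m.
Semi-major axis a = (r_p + r_a)/2 = (6612.2 + 29671)/2 = 18142 km = 1.814×10⁷ m.
By Kepler's third law T = 2π√(a³/μ) = 2π × 3.870×10³ = 2.432×10⁴ s.
= 6.755 hours.

T ≈ 6.75 hours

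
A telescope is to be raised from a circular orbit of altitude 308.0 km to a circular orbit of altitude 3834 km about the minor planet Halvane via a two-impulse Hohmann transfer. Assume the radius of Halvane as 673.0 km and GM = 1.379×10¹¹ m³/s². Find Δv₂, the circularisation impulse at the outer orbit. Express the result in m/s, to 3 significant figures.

r₁ = 673.0 + 308.0 = 981.00 km = 9.8100×10⁵ m.
r₂ = 673.0 + 3834 = 4507.0 km = 4.5070×10⁶ m.
Transfer ellipse a_t = (r₁ + r₂)/2 = 2.744×10⁶ m.
At r₁: circular v_c1 = √(μ/r₁) = 374.9 m/s; transfer-periapsis v_p = √[μ(2/r₁ − 1/a_t)] = 480.5 m/s.
At r₂: circular v_c2 = √(μ/r₂) = 174.9 m/s; transfer-apoapsis v_a = √[μ(2/r₂ − 1/a_t)] = 104.6 m/s.
Δv₂ = v_c2 − v_a = 70.33 m/s.

Δv ≈ 70.3 m/s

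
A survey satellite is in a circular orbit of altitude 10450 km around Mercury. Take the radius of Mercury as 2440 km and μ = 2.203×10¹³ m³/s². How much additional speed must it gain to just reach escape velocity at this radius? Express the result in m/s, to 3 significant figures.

Δv ≈ 542 m/s

r = 2440 + 10450 = 12890 km = 1.2890×10⁷ m.
Circular speed v_c = √(μ/r) = 1307 m/s.
Escape speed v_esc = √(2μ/r) = √2 × v_c = 1849 m/s.
Δv = v_esc − v_c = 541.5 m/s.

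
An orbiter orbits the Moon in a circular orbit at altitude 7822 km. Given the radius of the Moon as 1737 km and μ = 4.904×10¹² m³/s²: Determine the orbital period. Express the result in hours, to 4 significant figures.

T ≈ 23.29 hours

r = 1737 + 7822 = 9559.0 km = 9.5590×10⁶ m.
Kepler's third law: T = 2π√(r³/μ) = 2π√((9.559×10⁶)³ / 4.904×10¹²).
r³/μ = 1.781×10⁸ s², so T = 2π × 1.335×10⁴ = 8.385×10⁴ s.
Converting: 8.385×10⁴ s ÷ 3600 = 23.29 hours.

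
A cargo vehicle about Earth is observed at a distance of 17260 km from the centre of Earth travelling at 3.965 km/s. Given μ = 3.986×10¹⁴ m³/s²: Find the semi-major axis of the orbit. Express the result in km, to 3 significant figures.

r = 1.726×10⁷ m.
Specific orbital energy ε = v²/2 − μ/r = (3965)²/2 − 3.986×10¹⁴/1.726×10⁷ = -1.523×10⁷ J/kg.
Since ε = −μ/(2a), a = −μ/(2ε) = 1.308×10⁷ m = 13083 km.

a ≈ 13100 km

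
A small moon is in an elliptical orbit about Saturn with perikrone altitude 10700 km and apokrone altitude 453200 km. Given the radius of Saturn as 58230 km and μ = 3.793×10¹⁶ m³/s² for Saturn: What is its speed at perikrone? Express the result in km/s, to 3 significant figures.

v ≈ 31.1 km/s

r_p = 58230 + 10700 = 68930 km = 6.8930×10⁷ m.
r_a = 58230 + 453200 = 511430 km = 5.1143×10⁸ m.
Semi-major axis a = (r_p + r_a)/2 = 2.9018×10⁵ km = 2.902×10⁸ m.
Vis-viva: v² = μ(2/r − 1/a) = 3.793×10¹⁶ × (2.901×10⁻⁸ − 3.446×10⁻⁹) = 9.698×10⁸ m²/s².
v = 31140 m/s = 31.14 km/s.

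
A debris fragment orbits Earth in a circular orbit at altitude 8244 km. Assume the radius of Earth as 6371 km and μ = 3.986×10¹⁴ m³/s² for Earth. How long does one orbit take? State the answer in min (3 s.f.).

r = 6371 + 8244 = 14615 km = 1.4615×10⁷ m.
Kepler's third law: T = 2π√(r³/μ) = 2π√((1.462×10⁷)³ / 3.986×10¹⁴).
r³/μ = 7.832×10⁶ s², so T = 2π × 2.799×10³ = 1.758×10⁴ s.
Converting: 1.758×10⁴ s ÷ 60.00 = 293.1 min.

T ≈ 293 min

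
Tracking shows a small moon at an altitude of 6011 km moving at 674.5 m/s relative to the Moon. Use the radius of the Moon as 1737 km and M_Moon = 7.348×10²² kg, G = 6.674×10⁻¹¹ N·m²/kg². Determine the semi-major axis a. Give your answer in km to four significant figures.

μ = GM = 6.674×10⁻¹¹ × 7.348×10²² = 4.904×10¹² m³/s².
r = 1737 + 6011 = 7748.0 km = 7.748×10⁶ m.
Vis-viva rearranged: 1/a = 2/r − v²/μ = 2.581×10⁻⁷ − 9.277×10⁻⁸ = 1.654×10⁻⁷ m⁻¹.
a = 6.047×10⁶ m = 6047.4 km.

a ≈ 6047 km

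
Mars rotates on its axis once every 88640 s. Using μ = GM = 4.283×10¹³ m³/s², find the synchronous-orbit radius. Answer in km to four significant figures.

A synchronous orbit has period T, so by Kepler's third law a = (μT²/4π²)^(1/3).
μT²/4π² = 4.283×10¹³ × (8.864×10⁴)² / 39.48 = 8.524×10²¹ m³.
a = 2.043×10⁷ m = 20428 km.

r_sync ≈ 20430 km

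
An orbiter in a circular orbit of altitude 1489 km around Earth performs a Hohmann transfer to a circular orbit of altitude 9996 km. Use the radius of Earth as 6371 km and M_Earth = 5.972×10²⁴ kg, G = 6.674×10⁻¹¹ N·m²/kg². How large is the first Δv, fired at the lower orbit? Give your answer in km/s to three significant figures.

Δv ≈ 1.16 km/s

μ = GM = 6.674×10⁻¹¹ × 5.972×10²⁴ = 3.986×10¹⁴ m³/s².
r₁ = 6371 + 1489 = 7860.0 km = 7.8600×10⁶ m.
r₂ = 6371 + 9996 = 16367 km = 1.6367×10⁷ m.
Transfer ellipse a_t = (r₁ + r₂)/2 = 1.211×10⁷ m.
At r₁: circular v_c1 = √(μ/r₁) = 7121 m/s; transfer-perigee v_p = √[μ(2/r₁ − 1/a_t)] = 8277 m/s.
Δv₁ = v_p − v_c1 = 1156 m/s.
= 1.156 km/s.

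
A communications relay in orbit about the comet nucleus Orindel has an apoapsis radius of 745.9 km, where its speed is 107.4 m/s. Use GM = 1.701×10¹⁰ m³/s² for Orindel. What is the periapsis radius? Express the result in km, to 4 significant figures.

r_a = 7.459×10⁵ m.
Specific energy ε = v²/2 − μ/r = -1.704×10⁴ J/kg, so a = −μ/(2ε) = 4.992×10⁵ m.
The apsides satisfy r_p + r_a = 2a, so the periapsis radius is 2a − r_a = 2.525×10⁵ m = 252.50 km.

periapsis radius ≈ 252.5 km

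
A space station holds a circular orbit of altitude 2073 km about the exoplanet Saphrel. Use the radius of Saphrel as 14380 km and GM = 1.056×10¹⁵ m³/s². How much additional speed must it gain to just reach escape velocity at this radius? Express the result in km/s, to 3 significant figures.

r = 14380 + 2073 = 16453 km = 1.6453×10⁷ m.
Circular speed v_c = √(μ/r) = 8011 m/s.
Escape speed v_esc = √(2μ/r) = √2 × v_c = 11330 m/s.
Δv = v_esc − v_c = 3318 m/s = 3.318 km/s.

Δv ≈ 3.32 km/s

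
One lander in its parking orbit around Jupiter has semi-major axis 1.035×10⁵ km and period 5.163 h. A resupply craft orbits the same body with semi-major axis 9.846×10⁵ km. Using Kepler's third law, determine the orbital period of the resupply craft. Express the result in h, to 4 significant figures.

Kepler's third law: T² ∝ a³, so T₂ = T₁ (a₂/a₁)^(3/2).
a₂/a₁ = 9.513, (a₂/a₁)^(3/2) = 29.34.
T₂ = 5.163 × 29.34 = 151.5 h.

T₂ ≈ 151.5 h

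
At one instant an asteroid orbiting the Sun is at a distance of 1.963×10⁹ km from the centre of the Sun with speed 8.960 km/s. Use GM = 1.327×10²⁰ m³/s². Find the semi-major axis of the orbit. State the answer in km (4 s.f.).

r = 1.963×10¹² m.
Vis-viva rearranged: 1/a = 2/r − v²/μ = 1.019×10⁻¹² − 6.050×10⁻¹³ = 4.139×10⁻¹³ m⁻¹.
a = 2.416×10¹² m = 2.4163×10⁹ km.

a ≈ 2.416×10⁹ km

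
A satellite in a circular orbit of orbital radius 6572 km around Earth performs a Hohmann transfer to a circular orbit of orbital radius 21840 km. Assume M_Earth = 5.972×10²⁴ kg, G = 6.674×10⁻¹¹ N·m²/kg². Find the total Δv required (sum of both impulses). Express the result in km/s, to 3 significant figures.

Δv_total ≈ 3.23 km/s

μ = GM = 6.674×10⁻¹¹ × 5.972×10²⁴ = 3.986×10¹⁴ m³/s².
r₁ = 6572 km = 6.572×10⁶ m.
r₂ = 21840 km = 2.184×10⁷ m.
Transfer ellipse a_t = (r₁ + r₂)/2 = 1.421×10⁷ m.
At r₁: circular v_c1 = √(μ/r₁) = 7788 m/s; transfer-perigee v_p = √[μ(2/r₁ − 1/a_t)] = 9656 m/s.
Δv₁ = v_p − v_c1 = 1868 m/s.
At r₂: circular v_c2 = √(μ/r₂) = 4272 m/s; transfer-apogee v_a = √[μ(2/r₂ − 1/a_t)] = 2906 m/s.
Δv₂ = v_c2 − v_a = 1366 m/s.
Total Δv = Δv₁ + Δv₂ = 3235 m/s = 3.235 km/s.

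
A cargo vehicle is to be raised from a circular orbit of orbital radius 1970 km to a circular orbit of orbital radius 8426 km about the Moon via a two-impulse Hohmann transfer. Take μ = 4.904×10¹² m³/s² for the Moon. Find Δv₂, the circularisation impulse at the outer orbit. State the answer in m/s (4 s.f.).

Δv ≈ 293.2 m/s

r₁ = 1970 km = 1.970×10⁶ m.
r₂ = 8426 km = 8.426×10⁶ m.
Transfer ellipse a_t = (r₁ + r₂)/2 = 5.198×10⁶ m.
At r₁: circular v_c1 = √(μ/r₁) = 1578 m/s; transfer-perilune v_p = √[μ(2/r₁ − 1/a_t)] = 2009 m/s.
At r₂: circular v_c2 = √(μ/r₂) = 762.9 m/s; transfer-apolune v_a = √[μ(2/r₂ − 1/a_t)] = 469.7 m/s.
Δv₂ = v_c2 − v_a = 293.2 m/s.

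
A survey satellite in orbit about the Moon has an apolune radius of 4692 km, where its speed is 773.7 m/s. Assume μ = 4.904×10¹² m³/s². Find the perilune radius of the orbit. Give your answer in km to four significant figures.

perilune radius ≈ 1883 km

r_a = 4.692×10⁶ m.
Specific energy ε = v²/2 − μ/r = -7.459×10⁵ J/kg, so a = −μ/(2ε) = 3.287×10⁶ m.
The apsides satisfy r_p + r_a = 2a, so the perilune radius is 2a − r_a = 1.883×10⁶ m = 1882.8 km.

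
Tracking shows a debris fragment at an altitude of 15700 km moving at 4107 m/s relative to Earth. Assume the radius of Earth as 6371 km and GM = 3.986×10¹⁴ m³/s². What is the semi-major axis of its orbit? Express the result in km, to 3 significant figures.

r = 6371 + 15700 = 22071 km = 2.207×10⁷ m.
Specific orbital energy ε = v²/2 − μ/r = (4107)²/2 − 3.986×10¹⁴/2.207×10⁷ = -9.626×10⁶ J/kg.
Since ε = −μ/(2a), a = −μ/(2ε) = 2.070×10⁷ m = 20704 km.

a ≈ 20700 km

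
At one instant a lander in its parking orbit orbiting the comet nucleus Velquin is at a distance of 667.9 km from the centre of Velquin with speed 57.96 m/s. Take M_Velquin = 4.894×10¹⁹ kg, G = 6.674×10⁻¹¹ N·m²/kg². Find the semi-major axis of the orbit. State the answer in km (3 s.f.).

a ≈ 509 km

μ = GM = 6.674×10⁻¹¹ × 4.894×10¹⁹ = 3.266×10⁹ m³/s².
r = 6.679×10⁵ m.
Specific orbital energy ε = v²/2 − μ/r = (57.96)²/2 − 3.266×10⁹/6.679×10⁵ = -3.211×10³ J/kg.
Since ε = −μ/(2a), a = −μ/(2ε) = 5.087×10⁵ m = 508.66 km.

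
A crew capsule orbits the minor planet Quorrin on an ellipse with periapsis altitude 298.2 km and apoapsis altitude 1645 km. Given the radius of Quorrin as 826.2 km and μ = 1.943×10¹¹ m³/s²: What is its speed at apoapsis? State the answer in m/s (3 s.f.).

v ≈ 222 m/s

r_p = 826.2 + 298.2 = 1124.4 km = 1.1244×10⁶ m.
r_a = 826.2 + 1645 = 2471.2 km = 2.4712×10⁶ m.
Semi-major axis a = (r_p + r_a)/2 = 1797.8 km = 1.798×10⁶ m.
Vis-viva: v² = μ(2/r − 1/a) = 1.943×10¹¹ × (8.093×10⁻⁷ − 5.562×10⁻⁷) = 4.917×10⁴ m²/s².
v = 221.8 m/s.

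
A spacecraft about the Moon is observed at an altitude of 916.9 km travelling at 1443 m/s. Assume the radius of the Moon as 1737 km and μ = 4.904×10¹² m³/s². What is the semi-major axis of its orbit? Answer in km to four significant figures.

r = 1737 + 916.9 = 2653.9 km = 2.654×10⁶ m.
Specific orbital energy ε = v²/2 − μ/r = (1443)²/2 − 4.904×10¹²/2.654×10⁶ = -8.067×10⁵ J/kg.
Since ε = −μ/(2a), a = −μ/(2ε) = 3.039×10⁶ m = 3039.5 km.

a ≈ 3039 km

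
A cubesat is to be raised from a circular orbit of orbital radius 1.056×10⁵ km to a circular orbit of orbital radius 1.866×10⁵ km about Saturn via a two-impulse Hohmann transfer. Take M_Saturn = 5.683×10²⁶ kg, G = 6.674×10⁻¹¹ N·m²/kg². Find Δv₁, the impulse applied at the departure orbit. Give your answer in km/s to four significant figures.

μ = GM = 6.674×10⁻¹¹ × 5.683×10²⁶ = 3.793×10¹⁶ m³/s².
r₁ = 1.056×10⁵ km = 1.056×10⁸ m.
r₂ = 1.866×10⁵ km = 1.866×10⁸ m.
Transfer ellipse a_t = (r₁ + r₂)/2 = 1.461×10⁸ m.
At r₁: circular v_c1 = √(μ/r₁) = 18950 m/s; transfer-perikrone v_p = √[μ(2/r₁ − 1/a_t)] = 21420 m/s.
Δv₁ = v_p − v_c1 = 2466 m/s.
= 2.466 km/s.

Δv ≈ 2.466 km/s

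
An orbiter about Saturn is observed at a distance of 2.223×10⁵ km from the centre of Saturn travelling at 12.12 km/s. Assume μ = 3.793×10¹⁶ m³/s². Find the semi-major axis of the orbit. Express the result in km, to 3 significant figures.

r = 2.223×10⁸ m.
Specific orbital energy ε = v²/2 − μ/r = (12120)²/2 − 3.793×10¹⁶/2.223×10⁸ = -9.718×10⁷ J/kg.
Since ε = −μ/(2a), a = −μ/(2ε) = 1.952×10⁸ m = 1.9516×10⁵ km.

a ≈ 1.95×10⁵ km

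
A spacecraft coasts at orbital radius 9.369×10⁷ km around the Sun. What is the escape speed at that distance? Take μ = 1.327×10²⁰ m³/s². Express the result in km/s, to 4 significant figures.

r = 9.369×10⁷ km = 9.369×10¹⁰ m.
Escape speed v_esc = √(2μ/r) = √(2 × 1.327×10²⁰ / 9.369×10¹⁰) = √(2.833×10⁹) = 53220 m/s.
= 53.22 km/s.

v_esc ≈ 53.22 km/s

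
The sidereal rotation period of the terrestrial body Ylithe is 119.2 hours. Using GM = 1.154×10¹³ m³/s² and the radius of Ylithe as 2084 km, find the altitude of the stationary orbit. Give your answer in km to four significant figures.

T = 119.2 hours = 4.291×10⁵ s.
A synchronous orbit has period T, so by Kepler's third law a = (μT²/4π²)^(1/3).
μT²/4π² = 1.154×10¹³ × (4.291×10⁵)² / 39.48 = 5.383×10²² m³.
a = 3.776×10⁷ m = 37757 km.
Altitude h = a − R = 37757 − 2084 = 35673 km.

h_sync ≈ 35670 km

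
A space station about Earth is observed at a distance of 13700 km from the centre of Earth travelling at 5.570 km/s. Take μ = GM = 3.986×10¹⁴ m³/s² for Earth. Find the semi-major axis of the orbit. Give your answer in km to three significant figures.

r = 1.370×10⁷ m.
Vis-viva rearranged: 1/a = 2/r − v²/μ = 1.460×10⁻⁷ − 7.783×10⁻⁸ = 6.815×10⁻⁸ m⁻¹.
a = 1.467×10⁷ m = 14673 km.

a ≈ 14700 km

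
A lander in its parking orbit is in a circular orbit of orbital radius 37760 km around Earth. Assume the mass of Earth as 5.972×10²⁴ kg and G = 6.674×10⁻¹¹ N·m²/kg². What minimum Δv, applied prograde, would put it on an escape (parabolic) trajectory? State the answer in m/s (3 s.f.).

Δv ≈ 1350 m/s

μ = GM = 6.674×10⁻¹¹ × 5.972×10²⁴ = 3.986×10¹⁴ m³/s².
r = 37760 km = 3.776×10⁷ m.
Circular speed v_c = √(μ/r) = 3249 m/s.
Escape speed v_esc = √(2μ/r) = √2 × v_c = 4595 m/s.
Δv = v_esc − v_c = 1346 m/s.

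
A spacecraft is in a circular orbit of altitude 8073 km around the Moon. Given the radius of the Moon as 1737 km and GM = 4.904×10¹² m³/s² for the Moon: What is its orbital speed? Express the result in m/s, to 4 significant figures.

r = 1737 + 8073 = 9810.0 km = 9.8100×10⁶ m.
For a circular orbit v = √(μ/r) = √(4.904×10¹² / 9.810×10⁶) = √(4.999×10⁵) = 707.0 m/s.

v ≈ 707.0 m/s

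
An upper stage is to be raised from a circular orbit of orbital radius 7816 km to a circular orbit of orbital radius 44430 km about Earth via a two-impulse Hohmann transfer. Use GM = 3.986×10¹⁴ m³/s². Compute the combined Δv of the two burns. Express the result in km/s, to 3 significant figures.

Δv_total ≈ 3.53 km/s

r₁ = 7816 km = 7.816×10⁶ m.
r₂ = 44430 km = 4.443×10⁷ m.
Transfer ellipse a_t = (r₁ + r₂)/2 = 2.612×10⁷ m.
At r₁: circular v_c1 = √(μ/r₁) = 7141 m/s; transfer-perigee v_p = √[μ(2/r₁ − 1/a_t)] = 9313 m/s.
Δv₁ = v_p − v_c1 = 2172 m/s.
At r₂: circular v_c2 = √(μ/r₂) = 2995 m/s; transfer-apogee v_a = √[μ(2/r₂ − 1/a_t)] = 1638 m/s.
Δv₂ = v_c2 − v_a = 1357 m/s.
Total Δv = Δv₁ + Δv₂ = 3529 m/s = 3.529 km/s.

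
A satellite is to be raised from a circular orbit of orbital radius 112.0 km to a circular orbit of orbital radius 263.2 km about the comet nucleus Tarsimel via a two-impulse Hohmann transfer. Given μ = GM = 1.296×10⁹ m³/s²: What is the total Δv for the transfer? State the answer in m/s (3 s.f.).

r₁ = 112.0 km = 1.120×10⁵ m.
r₂ = 263.2 km = 2.632×10⁵ m.
Transfer ellipse a_t = (r₁ + r₂)/2 = 1.876×10⁵ m.
At r₁: circular v_c1 = √(μ/r₁) = 107.6 m/s; transfer-periapsis v_p = √[μ(2/r₁ − 1/a_t)] = 127.4 m/s.
Δv₁ = v_p − v_c1 = 19.84 m/s.
At r₂: circular v_c2 = √(μ/r₂) = 70.17 m/s; transfer-apoapsis v_a = √[μ(2/r₂ − 1/a_t)] = 54.22 m/s.
Δv₂ = v_c2 − v_a = 15.95 m/s.
Total Δv = Δv₁ + Δv₂ = 35.80 m/s.

Δv_total ≈ 35.8 m/s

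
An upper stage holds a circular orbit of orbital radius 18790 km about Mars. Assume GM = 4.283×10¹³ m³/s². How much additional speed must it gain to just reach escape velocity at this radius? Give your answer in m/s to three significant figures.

Δv ≈ 625 m/s

r = 18790 km = 1.879×10⁷ m.
Circular speed v_c = √(μ/r) = 1510 m/s.
Escape speed v_esc = √(2μ/r) = √2 × v_c = 2135 m/s.
Δv = v_esc − v_c = 625.4 m/s.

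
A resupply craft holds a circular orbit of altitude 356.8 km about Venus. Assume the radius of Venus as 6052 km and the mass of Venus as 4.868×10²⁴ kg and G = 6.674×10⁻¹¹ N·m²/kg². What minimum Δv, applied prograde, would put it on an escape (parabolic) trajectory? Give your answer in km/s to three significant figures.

μ = GM = 6.674×10⁻¹¹ × 4.868×10²⁴ = 3.249×10¹⁴ m³/s².
r = 6052 + 356.8 = 6408.8 km = 6.4088×10⁶ m.
Circular speed v_c = √(μ/r) = 7120 m/s.
Escape speed v_esc = √(2μ/r) = √2 × v_c = 10070 m/s.
Δv = v_esc − v_c = 2949 m/s = 2.949 km/s.

Δv ≈ 2.95 km/s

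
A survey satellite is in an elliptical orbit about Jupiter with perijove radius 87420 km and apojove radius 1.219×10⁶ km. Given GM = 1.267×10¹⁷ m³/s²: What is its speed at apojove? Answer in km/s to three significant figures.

Semi-major axis a = (r_p + r_a)/2 = 6.5321×10⁵ km = 6.532×10⁸ m.
Vis-viva: v² = μ(2/r − 1/a) = 1.267×10¹⁷ × (1.641×10⁻⁹ − 1.531×10⁻⁹) = 1.391×10⁷ m²/s².
v = 3730 m/s = 3.730 km/s.

v ≈ 3.73 km/s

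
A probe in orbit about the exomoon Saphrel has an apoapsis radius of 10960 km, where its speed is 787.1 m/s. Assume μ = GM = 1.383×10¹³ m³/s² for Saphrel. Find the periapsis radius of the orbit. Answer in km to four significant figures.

periapsis radius ≈ 3566 km

r_a = 1.096×10⁷ m.
Specific energy ε = v²/2 − μ/r = -9.521×10⁵ J/kg, so a = −μ/(2ε) = 7.263×10⁶ m.
The apsides satisfy r_p + r_a = 2a, so the periapsis radius is 2a − r_a = 3.566×10⁶ m = 3565.8 km.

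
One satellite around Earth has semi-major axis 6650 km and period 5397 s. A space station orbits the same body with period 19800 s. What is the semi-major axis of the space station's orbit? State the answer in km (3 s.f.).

a₂ ≈ 15800 km

Kepler's third law: a³ ∝ T², so a₂ = a₁ (T₂/T₁)^(2/3).
T₂/T₁ = 3.669, (T₂/T₁)^(2/3) = 2.379.
a₂ = 6650 × 2.379 = 15820 km.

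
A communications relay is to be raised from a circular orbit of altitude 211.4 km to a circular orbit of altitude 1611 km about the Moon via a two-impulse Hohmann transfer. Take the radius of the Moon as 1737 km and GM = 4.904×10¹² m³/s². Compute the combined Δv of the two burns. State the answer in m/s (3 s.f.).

Δv_total ≈ 369 m/s

r₁ = 1737 + 211.4 = 1948.4 km = 1.9484×10⁶ m.
r₂ = 1737 + 1611 = 3348.0 km = 3.3480×10⁶ m.
Transfer ellipse a_t = (r₁ + r₂)/2 = 2.648×10⁶ m.
At r₁: circular v_c1 = √(μ/r₁) = 1586 m/s; transfer-perilune v_p = √[μ(2/r₁ − 1/a_t)] = 1784 m/s.
Δv₁ = v_p − v_c1 = 197.3 m/s.
At r₂: circular v_c2 = √(μ/r₂) = 1210 m/s; transfer-apolune v_a = √[μ(2/r₂ − 1/a_t)] = 1038 m/s.
Δv₂ = v_c2 − v_a = 172.2 m/s.
Total Δv = Δv₁ + Δv₂ = 369.5 m/s.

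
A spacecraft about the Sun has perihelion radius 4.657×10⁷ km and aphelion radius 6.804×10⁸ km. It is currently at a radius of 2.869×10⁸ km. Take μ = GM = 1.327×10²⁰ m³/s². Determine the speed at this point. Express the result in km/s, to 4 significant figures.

v ≈ 23.66 km/s

Semi-major axis a = (r_p + r_a)/2 = 3.6348×10⁸ km = 3.635×10¹¹ m.
Vis-viva: v² = μ(2/r − 1/a) = 1.327×10²⁰ × (6.971×10⁻¹² − 2.751×10⁻¹²) = 5.600×10⁸ m²/s².
v = 23660 m/s = 23.66 km/s.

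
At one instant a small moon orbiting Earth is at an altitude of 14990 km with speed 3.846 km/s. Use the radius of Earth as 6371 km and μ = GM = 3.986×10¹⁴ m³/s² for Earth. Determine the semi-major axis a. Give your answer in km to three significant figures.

r = 6371 + 14990 = 21361 km = 2.136×10⁷ m.
Vis-viva rearranged: 1/a = 2/r − v²/μ = 9.363×10⁻⁸ − 3.711×10⁻⁸ = 5.652×10⁻⁸ m⁻¹.
a = 1.769×10⁷ m = 17693 km.

a ≈ 17700 km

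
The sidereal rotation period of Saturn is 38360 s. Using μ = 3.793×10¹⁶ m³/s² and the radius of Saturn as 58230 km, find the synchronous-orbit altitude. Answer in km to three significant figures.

A synchronous orbit has period T, so by Kepler's third law a = (μT²/4π²)^(1/3).
μT²/4π² = 3.793×10¹⁶ × (3.836×10⁴)² / 39.48 = 1.414×10²⁴ m³.
a = 1.122×10⁸ m = 1.1223×10⁵ km.
Altitude h = a − R = 1.1223×10⁵ − 58230 = 54005 km.

h_sync ≈ 54000 km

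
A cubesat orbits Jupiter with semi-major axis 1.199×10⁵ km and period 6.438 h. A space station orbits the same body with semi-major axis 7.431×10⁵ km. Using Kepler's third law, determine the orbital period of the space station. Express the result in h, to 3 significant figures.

T₂ ≈ 99.3 h

Kepler's third law: T² ∝ a³, so T₂ = T₁ (a₂/a₁)^(3/2).
a₂/a₁ = 6.198, (a₂/a₁)^(3/2) = 15.43.
T₂ = 6.438 × 15.43 = 99.33 h.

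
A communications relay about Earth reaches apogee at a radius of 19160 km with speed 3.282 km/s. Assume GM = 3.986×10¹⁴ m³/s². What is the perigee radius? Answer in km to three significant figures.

perigee radius ≈ 6690 km

r_a = 1.916×10⁷ m.
Specific energy ε = v²/2 − μ/r = -1.542×10⁷ J/kg, so a = −μ/(2ε) = 1.293×10⁷ m.
The apsides satisfy r_p + r_a = 2a, so the perigee radius is 2a − r_a = 6.693×10⁶ m = 6692.9 km.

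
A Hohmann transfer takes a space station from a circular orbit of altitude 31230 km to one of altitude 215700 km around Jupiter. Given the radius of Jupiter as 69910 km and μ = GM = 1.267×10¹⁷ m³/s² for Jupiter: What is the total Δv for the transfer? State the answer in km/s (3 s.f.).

Δv_total ≈ 13.5 km/s

r₁ = 69910 + 31230 = 101140 km = 1.0114×10⁸ m.
r₂ = 69910 + 215700 = 285610 km = 2.8561×10⁸ m.
Transfer ellipse a_t = (r₁ + r₂)/2 = 1.934×10⁸ m.
At r₁: circular v_c1 = √(μ/r₁) = 35390 m/s; transfer-perijove v_p = √[μ(2/r₁ − 1/a_t)] = 43010 m/s.
Δv₁ = v_p − v_c1 = 7621 m/s.
At r₂: circular v_c2 = √(μ/r₂) = 21060 m/s; transfer-apojove v_a = √[μ(2/r₂ − 1/a_t)] = 15230 m/s.
Δv₂ = v_c2 − v_a = 5830 m/s.
Total Δv = Δv₁ + Δv₂ = 13450 m/s = 13.45 km/s.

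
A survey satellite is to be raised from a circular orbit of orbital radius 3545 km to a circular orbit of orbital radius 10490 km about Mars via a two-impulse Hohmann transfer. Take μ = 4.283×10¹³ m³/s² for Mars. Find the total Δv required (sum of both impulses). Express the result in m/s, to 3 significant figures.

Δv_total ≈ 1360 m/s

r₁ = 3545 km = 3.545×10⁶ m.
r₂ = 10490 km = 1.049×10⁷ m.
Transfer ellipse a_t = (r₁ + r₂)/2 = 7.018×10⁶ m.
At r₁: circular v_c1 = √(μ/r₁) = 3476 m/s; transfer-periapsis v_p = √[μ(2/r₁ − 1/a_t)] = 4250 m/s.
Δv₁ = v_p − v_c1 = 773.9 m/s.
At r₂: circular v_c2 = √(μ/r₂) = 2021 m/s; transfer-apoapsis v_a = √[μ(2/r₂ − 1/a_t)] = 1436 m/s.
Δv₂ = v_c2 − v_a = 584.5 m/s.
Total Δv = Δv₁ + Δv₂ = 1358 m/s.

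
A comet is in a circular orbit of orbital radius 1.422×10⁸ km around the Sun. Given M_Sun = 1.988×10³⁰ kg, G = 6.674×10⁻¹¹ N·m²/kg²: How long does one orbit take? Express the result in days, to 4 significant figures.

T ≈ 338.5 days

μ = GM = 6.674×10⁻¹¹ × 1.988×10³⁰ = 1.327×10²⁰ m³/s².
r = 1.422×10⁸ km = 1.422×10¹¹ m.
Kepler's third law: T = 2π√(r³/μ) = 2π√((1.422×10¹¹)³ / 1.327×10²⁰).
r³/μ = 2.167×10¹³ s², so T = 2π × 4.655×10⁶ = 2.925×10⁷ s.
Converting: 2.925×10⁷ s ÷ 86400 = 338.5 days.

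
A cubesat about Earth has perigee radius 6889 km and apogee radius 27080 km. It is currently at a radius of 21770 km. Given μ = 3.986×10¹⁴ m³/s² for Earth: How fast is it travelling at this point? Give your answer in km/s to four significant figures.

Semi-major axis a = (r_p + r_a)/2 = 16984 km = 1.698×10⁷ m.
Vis-viva: v² = μ(2/r − 1/a) = 3.986×10¹⁴ × (9.187×10⁻⁸ − 5.888×10⁻⁸) = 1.315×10⁷ m²/s².
v = 3626 m/s = 3.626 km/s.

v ≈ 3.626 km/s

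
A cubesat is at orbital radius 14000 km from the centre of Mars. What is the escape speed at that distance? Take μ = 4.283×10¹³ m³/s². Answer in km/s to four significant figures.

v_esc ≈ 2.474 km/s

r = 14000 km = 1.400×10⁷ m.
Escape speed v_esc = √(2μ/r) = √(2 × 4.283×10¹³ / 1.400×10⁷) = √(6.119×10⁶) = 2474 m/s.
= 2.474 km/s.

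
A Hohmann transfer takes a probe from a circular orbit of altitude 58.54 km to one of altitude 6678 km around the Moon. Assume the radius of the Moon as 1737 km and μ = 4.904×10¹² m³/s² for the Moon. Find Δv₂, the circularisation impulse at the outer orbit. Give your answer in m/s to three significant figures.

r₁ = 1737 + 58.54 = 1795.5 km = 1.7955×10⁶ m.
r₂ = 1737 + 6678 = 8415.0 km = 8.4150×10⁶ m.
Transfer ellipse a_t = (r₁ + r₂)/2 = 5.105×10⁶ m.
At r₁: circular v_c1 = √(μ/r₁) = 1653 m/s; transfer-perilune v_p = √[μ(2/r₁ − 1/a_t)] = 2122 m/s.
At r₂: circular v_c2 = √(μ/r₂) = 763.4 m/s; transfer-apolune v_a = √[μ(2/r₂ − 1/a_t)] = 452.7 m/s.
Δv₂ = v_c2 − v_a = 310.7 m/s.

Δv ≈ 311 m/s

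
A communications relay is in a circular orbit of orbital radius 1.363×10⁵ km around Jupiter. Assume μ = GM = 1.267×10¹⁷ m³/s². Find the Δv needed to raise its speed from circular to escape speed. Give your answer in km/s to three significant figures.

Δv ≈ 12.6 km/s

r = 1.363×10⁵ km = 1.363×10⁸ m.
Circular speed v_c = √(μ/r) = 30490 m/s.
Escape speed v_esc = √(2μ/r) = √2 × v_c = 43120 m/s.
Δv = v_esc − v_c = 12630 m/s = 12.63 km/s.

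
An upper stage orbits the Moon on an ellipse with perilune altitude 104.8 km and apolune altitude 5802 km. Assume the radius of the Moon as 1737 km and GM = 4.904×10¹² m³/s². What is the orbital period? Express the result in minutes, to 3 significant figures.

T ≈ 480 minutes

r_p = 1737 + 104.8 = 1841.8 km = 1.8418×10⁶ m.
r_a = 1737 + 5802 = 7539.0 km = 7.5390×10⁶ m.
Semi-major axis a = (r_p + r_a)/2 = (1841.8 + 7539.0)/2 = 4690.4 km = 4.690×10⁶ m.
By Kepler's third law T = 2π√(a³/μ) = 2π × 4.587×10³ = 2.882×10⁴ s.
= 480.4 minutes.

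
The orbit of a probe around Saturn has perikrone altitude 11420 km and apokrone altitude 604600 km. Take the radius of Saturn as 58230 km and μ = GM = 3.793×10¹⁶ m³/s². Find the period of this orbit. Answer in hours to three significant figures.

r_p = 58230 + 11420 = 69650 km = 6.9650×10⁷ m.
r_a = 58230 + 604600 = 662830 km = 6.6283×10⁸ m.
Semi-major axis a = (r_p + r_a)/2 = (69650 + 6.6283×10⁵)/2 = 3.6624×10⁵ km = 3.662×10⁸ m.
By Kepler's third law T = 2π√(a³/μ) = 2π × 3.599×10⁴ = 2.261×10⁵ s.
= 62.81 hours.

T ≈ 62.8 hours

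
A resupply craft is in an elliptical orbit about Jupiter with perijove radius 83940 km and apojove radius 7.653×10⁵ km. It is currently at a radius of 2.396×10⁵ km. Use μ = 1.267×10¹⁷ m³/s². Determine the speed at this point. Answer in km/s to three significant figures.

Semi-major axis a = (r_p + r_a)/2 = 4.2462×10⁵ km = 4.246×10⁸ m.
Vis-viva: v² = μ(2/r − 1/a) = 1.267×10¹⁷ × (8.347×10⁻⁹ − 2.355×10⁻⁹) = 7.592×10⁸ m²/s².
v = 27550 m/s = 27.55 km/s.

v ≈ 27.6 km/s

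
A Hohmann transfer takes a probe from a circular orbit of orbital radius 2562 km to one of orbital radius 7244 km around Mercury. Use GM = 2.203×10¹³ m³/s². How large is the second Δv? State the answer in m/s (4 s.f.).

r₁ = 2562 km = 2.562×10⁶ m.
r₂ = 7244 km = 7.244×10⁶ m.
Transfer ellipse a_t = (r₁ + r₂)/2 = 4.903×10⁶ m.
At r₁: circular v_c1 = √(μ/r₁) = 2932 m/s; transfer-periherm v_p = √[μ(2/r₁ − 1/a_t)] = 3564 m/s.
At r₂: circular v_c2 = √(μ/r₂) = 1744 m/s; transfer-apoherm v_a = √[μ(2/r₂ − 1/a_t)] = 1261 m/s.
Δv₂ = v_c2 − v_a = 483.3 m/s.

Δv ≈ 483.3 m/s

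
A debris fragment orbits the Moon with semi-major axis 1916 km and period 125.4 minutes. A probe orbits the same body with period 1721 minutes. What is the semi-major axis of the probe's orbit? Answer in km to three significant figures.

a₂ ≈ 11000 km

Kepler's third law: a³ ∝ T², so a₂ = a₁ (T₂/T₁)^(2/3).
T₂/T₁ = 13.72, (T₂/T₁)^(2/3) = 5.732.
a₂ = 1916 × 5.732 = 10980 km.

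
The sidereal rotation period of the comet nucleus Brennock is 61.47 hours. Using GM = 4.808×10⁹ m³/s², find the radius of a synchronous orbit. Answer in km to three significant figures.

r_sync ≈ 1810 km

T = 61.47 hours = 2.213×10⁵ s.
A synchronous orbit has period T, so by Kepler's third law a = (μT²/4π²)^(1/3).
μT²/4π² = 4.808×10⁹ × (2.213×10⁵)² / 39.48 = 5.964×10¹⁸ m³.
a = 1.813×10⁶ m = 1813.5 km.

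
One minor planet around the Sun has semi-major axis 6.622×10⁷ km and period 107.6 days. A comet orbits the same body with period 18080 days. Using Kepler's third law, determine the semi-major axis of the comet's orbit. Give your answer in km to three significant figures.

a₂ ≈ 2.02×10⁹ km

Kepler's third law: a³ ∝ T², so a₂ = a₁ (T₂/T₁)^(2/3).
T₂/T₁ = 168.0, (T₂/T₁)^(2/3) = 30.45.
a₂ = 6.622×10⁷ × 30.45 = 2.016×10⁹ km.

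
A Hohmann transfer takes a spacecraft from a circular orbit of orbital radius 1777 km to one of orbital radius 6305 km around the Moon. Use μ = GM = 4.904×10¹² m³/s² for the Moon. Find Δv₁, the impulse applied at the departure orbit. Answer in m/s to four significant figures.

Δv ≈ 413.8 m/s

r₁ = 1777 km = 1.777×10⁶ m.
r₂ = 6305 km = 6.305×10⁶ m.
Transfer ellipse a_t = (r₁ + r₂)/2 = 4.041×10⁶ m.
At r₁: circular v_c1 = √(μ/r₁) = 1661 m/s; transfer-perilune v_p = √[μ(2/r₁ − 1/a_t)] = 2075 m/s.
Δv₁ = v_p − v_c1 = 413.8 m/s.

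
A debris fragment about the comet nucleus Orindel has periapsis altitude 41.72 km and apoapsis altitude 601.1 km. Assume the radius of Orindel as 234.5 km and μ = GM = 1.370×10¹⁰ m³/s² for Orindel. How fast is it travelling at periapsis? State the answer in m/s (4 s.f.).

r_p = 234.5 + 41.72 = 276.22 km = 2.7622×10⁵ m.
r_a = 234.5 + 601.1 = 835.60 km = 8.3560×10⁵ m.
Semi-major axis a = (r_p + r_a)/2 = 555.91 km = 5.559×10⁵ m.
Vis-viva: v² = μ(2/r − 1/a) = 1.370×10¹⁰ × (7.241×10⁻⁶ − 1.799×10⁻⁶) = 7.455×10⁴ m²/s².
v = 273.0 m/s.

v ≈ 273.0 m/s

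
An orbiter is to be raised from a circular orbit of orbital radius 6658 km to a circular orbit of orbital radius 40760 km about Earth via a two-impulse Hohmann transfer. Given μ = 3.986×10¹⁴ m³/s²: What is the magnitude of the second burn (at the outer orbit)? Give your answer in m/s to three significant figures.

Δv ≈ 1470 m/s

r₁ = 6658 km = 6.658×10⁶ m.
r₂ = 40760 km = 4.076×10⁷ m.
Transfer ellipse a_t = (r₁ + r₂)/2 = 2.371×10⁷ m.
At r₁: circular v_c1 = √(μ/r₁) = 7737 m/s; transfer-perigee v_p = √[μ(2/r₁ − 1/a_t)] = 10150 m/s.
At r₂: circular v_c2 = √(μ/r₂) = 3127 m/s; transfer-apogee v_a = √[μ(2/r₂ − 1/a_t)] = 1657 m/s.
Δv₂ = v_c2 − v_a = 1470 m/s.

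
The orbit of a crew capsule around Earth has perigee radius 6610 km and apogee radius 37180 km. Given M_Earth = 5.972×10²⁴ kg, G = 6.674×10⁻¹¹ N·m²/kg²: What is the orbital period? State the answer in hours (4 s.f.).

μ = GM = 6.674×10⁻¹¹ × 5.972×10²⁴ = 3.986×10¹⁴ m³/s².
Semi-major axis a = (r_p + r_a)/2 = (6610.0 + 37180)/2 = 21895 km = 2.190×10⁷ m.
By Kepler's third law T = 2π√(a³/μ) = 2π × 5.132×10³ = 3.224×10⁴ s.
= 8.957 hours.

T ≈ 8.957 hours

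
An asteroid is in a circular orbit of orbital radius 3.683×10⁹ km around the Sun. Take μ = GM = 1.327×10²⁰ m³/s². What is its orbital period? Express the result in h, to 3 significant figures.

T ≈ 1070000 h

r = 3.683×10⁹ km = 3.683×10¹² m.
Kepler's third law: T = 2π√(r³/μ) = 2π√((3.683×10¹²)³ / 1.327×10²⁰).
r³/μ = 3.765×10¹⁷ s², so T = 2π × 6.136×10⁸ = 3.855×10⁹ s.
Converting: 3.855×10⁹ s ÷ 3600 = 1.071×10⁶ h.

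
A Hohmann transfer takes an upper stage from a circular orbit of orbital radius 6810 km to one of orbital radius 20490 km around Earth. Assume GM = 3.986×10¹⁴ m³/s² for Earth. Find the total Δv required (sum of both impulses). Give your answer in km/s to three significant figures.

Δv_total ≈ 3.02 km/s

r₁ = 6810 km = 6.810×10⁶ m.
r₂ = 20490 km = 2.049×10⁷ m.
Transfer ellipse a_t = (r₁ + r₂)/2 = 1.365×10⁷ m.
At r₁: circular v_c1 = √(μ/r₁) = 7651 m/s; transfer-perigee v_p = √[μ(2/r₁ − 1/a_t)] = 9373 m/s.
Δv₁ = v_p − v_c1 = 1723 m/s.
At r₂: circular v_c2 = √(μ/r₂) = 4411 m/s; transfer-apogee v_a = √[μ(2/r₂ − 1/a_t)] = 3115 m/s.
Δv₂ = v_c2 − v_a = 1295 m/s.
Total Δv = Δv₁ + Δv₂ = 3018 m/s = 3.018 km/s.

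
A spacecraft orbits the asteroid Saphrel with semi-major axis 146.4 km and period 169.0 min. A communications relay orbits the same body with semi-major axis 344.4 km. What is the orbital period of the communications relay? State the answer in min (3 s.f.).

Kepler's third law: T² ∝ a³, so T₂ = T₁ (a₂/a₁)^(3/2).
a₂/a₁ = 2.352, (a₂/a₁)^(3/2) = 3.608.
T₂ = 169.0 × 3.608 = 609.8 min.

T₂ ≈ 610 min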